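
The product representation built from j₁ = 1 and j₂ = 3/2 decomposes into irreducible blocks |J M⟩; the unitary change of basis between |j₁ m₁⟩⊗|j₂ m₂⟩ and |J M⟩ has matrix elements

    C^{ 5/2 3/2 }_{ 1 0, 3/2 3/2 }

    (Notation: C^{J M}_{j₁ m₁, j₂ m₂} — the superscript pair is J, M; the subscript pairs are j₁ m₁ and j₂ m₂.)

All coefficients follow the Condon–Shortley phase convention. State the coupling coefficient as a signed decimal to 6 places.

√[6·0!2!3!/6! · 1!1!3!0!4!1!] = √(72/5)
  +(−1)^0/∏(0,0,1,3,1,0)! = 1/6  (running 1/6)
⟨..|..⟩ = √(72/5)·(1/6) = +0.632456

+0.632456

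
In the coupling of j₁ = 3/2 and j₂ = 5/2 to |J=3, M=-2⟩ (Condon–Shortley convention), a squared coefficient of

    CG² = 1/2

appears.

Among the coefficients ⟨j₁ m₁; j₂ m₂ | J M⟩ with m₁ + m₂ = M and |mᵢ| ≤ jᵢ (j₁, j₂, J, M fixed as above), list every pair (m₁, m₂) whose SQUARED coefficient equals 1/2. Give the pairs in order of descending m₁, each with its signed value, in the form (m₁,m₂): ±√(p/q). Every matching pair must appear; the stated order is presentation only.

Admissible pairs with m₁+m₂ = M = -2: (-3/2,-1/2), (-1/2,-3/2), (1/2,-5/2)
  (m₁,m₂)=(1/2,-5/2): CG² = 5/12, CG = +√(5/12)
  (m₁,m₂)=(-1/2,-3/2): CG² = 1/12, CG = +√(1/12)
  (m₁,m₂)=(-3/2,-1/2): CG² = 1/2, CG = −√(1/2)   ← matches the target
Pairs with CG² = 1/2: (-3/2,-1/2): −√(1/2)

(-3/2,-1/2): −√(1/2)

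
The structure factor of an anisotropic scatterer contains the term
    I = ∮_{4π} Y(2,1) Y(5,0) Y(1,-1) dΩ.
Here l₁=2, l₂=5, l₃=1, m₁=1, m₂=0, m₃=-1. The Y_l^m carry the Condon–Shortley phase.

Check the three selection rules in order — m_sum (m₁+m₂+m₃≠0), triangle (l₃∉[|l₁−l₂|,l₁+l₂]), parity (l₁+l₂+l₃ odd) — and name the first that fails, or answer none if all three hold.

triangle

azimuthal sum: 1 + 0 − 1 = 0  ✓
l₃ must lie in [3,7]; have l₃=1  ✗
L = 2 + 5 + 1 = 8 (even)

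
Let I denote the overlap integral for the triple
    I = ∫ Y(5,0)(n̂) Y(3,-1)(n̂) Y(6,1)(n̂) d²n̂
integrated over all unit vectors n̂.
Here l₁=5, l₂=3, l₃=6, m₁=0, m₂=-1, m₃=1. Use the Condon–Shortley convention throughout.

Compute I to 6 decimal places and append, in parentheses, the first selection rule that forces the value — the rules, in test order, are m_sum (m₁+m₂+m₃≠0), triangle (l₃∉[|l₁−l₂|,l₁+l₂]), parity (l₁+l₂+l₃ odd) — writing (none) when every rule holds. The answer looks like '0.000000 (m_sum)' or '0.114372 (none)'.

-0.077843 (none)

Rules hold: Σm=0, L=14 even, 2≤6≤8.
N = 11·7·13 = 1001
Δ = 2!·8!·4!/15! = 1/675675
Racah Σ t=0..2: t=0:+1/8640 t=1:−1/2304 t=2:+1/8640 = -7/34560
⇒ 3j(5 3 6; 0 0 0)² = 7/429, sgn -1
Racah Σ t=0..2: t=0:+1/5760 t=1:−1/3456 t=2:+1/34560 = -1/11520
⇒ 3j(5 3 6; 0 -1 1)² = 2/429, sgn +1
4πI² = N·(3j₀)²·(3jₘ)² = 98/1287
I = -1·√(0.0761461/4π) = -0.07784287
No selection rule forces the value: the integral is nonzero (none).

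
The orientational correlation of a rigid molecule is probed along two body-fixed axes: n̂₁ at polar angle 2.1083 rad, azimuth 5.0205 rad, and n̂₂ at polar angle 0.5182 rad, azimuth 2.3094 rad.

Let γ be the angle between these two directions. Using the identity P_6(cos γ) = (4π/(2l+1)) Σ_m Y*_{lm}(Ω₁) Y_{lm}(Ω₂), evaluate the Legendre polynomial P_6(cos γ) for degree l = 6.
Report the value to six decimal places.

Term-by-term m-sum for l=6 (normalisation 4π/13 = 0.966644):
  [-6]  conj(Y_{6,-6})(Ω₁) = +0.053234-0.186622i ; Y_{6,-6}(Ω₂) = +0.001977-0.006855i ; Δ = -0.001174-0.000734i
  [-5]  conj(Y_{6,-5})(Ω₁) = -0.400514+0.012116i ; Y_{6,-5}(Ω₂) = +0.022707+0.036918i ; Δ = -0.009542-0.014511i
  [-4]  conj(Y_{6,-4})(Ω₁) = +0.121443+0.345122i ; Y_{6,-4}(Ω₂) = -0.154057-0.029178i ; Δ = -0.008639-0.056712i
  [-3]  conj(Y_{6,-3})(Ω₁) = -0.019656+0.014833i ; Y_{6,-3}(Ω₂) = +0.291302-0.219166i ; Δ = -0.002475+0.008629i
  [-2]  conj(Y_{6,-2})(Ω₁) = +0.284534+0.201513i ; Y_{6,-2}(Ω₂) = -0.046373+0.494046i ; Δ = -0.112751+0.131228i
  [-1]  conj(Y_{6,-1})(Ω₁) = +0.032775-0.102986i ; Y_{6,-1}(Ω₂) = -0.137739-0.151273i ; Δ = -0.020093+0.009227i
  [+0]  conj(Y_{6,0})(Ω₁) = +0.320382-0.000000i ; Y_{6,0}(Ω₂) = -0.373527+0.000000i ; Δ = -0.119671+0.000000i
  [+1]  conj(Y_{6,1})(Ω₁) = -0.032775-0.102986i ; Y_{6,1}(Ω₂) = +0.137739-0.151273i ; Δ = -0.020093-0.009227i
  [+2]  conj(Y_{6,2})(Ω₁) = +0.284534-0.201513i ; Y_{6,2}(Ω₂) = -0.046373-0.494046i ; Δ = -0.112751-0.131228i
  [+3]  conj(Y_{6,3})(Ω₁) = +0.019656+0.014833i ; Y_{6,3}(Ω₂) = -0.291302-0.219166i ; Δ = -0.002475-0.008629i
  [+4]  conj(Y_{6,4})(Ω₁) = +0.121443-0.345122i ; Y_{6,4}(Ω₂) = -0.154057+0.029178i ; Δ = -0.008639+0.056712i
  [+5]  conj(Y_{6,5})(Ω₁) = +0.400514+0.012116i ; Y_{6,5}(Ω₂) = -0.022707+0.036918i ; Δ = -0.009542+0.014511i
  [+6]  conj(Y_{6,6})(Ω₁) = +0.053234+0.186622i ; Y_{6,6}(Ω₂) = +0.001977+0.006855i ; Δ = -0.001174+0.000734i
Total Σ_m = -0.429020+0.000000i. Multiply by 0.966644: -0.414710+0.000000i. P_6(cos γ) = -0.414710

-0.414710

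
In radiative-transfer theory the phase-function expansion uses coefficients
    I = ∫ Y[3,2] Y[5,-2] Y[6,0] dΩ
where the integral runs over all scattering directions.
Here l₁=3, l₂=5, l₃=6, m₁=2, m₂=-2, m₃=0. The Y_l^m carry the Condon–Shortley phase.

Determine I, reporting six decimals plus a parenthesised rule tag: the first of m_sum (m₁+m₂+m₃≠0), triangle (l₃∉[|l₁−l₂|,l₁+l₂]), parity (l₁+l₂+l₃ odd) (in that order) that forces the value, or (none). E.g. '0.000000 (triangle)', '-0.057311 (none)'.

Checks pass: Σm=0; 14 even; l₃=6∈[2,8].
(2·3+1)(2·5+1)(2·6+1) = 1001
Δ: 2! 4! 8! / 15! → 1/675675
sum: t=0:+1/8640 t=1:−1/2304 t=2:+1/8640 = -7/34560
3j²(3 5 6; 0 0 0) = Δ·Π!·Σ² = 7/429  (sign -1)
sum: t=0:+1/8640 t=1:−1/34560 = 1/11520
3j²(3 5 6; 2 -2 0) = Δ·Π!·Σ² = 3/143  (sign +1)
combine: 4πI² = 1001·7/429·3/143 = 49/143
take √, sign -1: I = -0.16512966
No selection rule forces the value: the integral is nonzero (none).

-0.165130 (none)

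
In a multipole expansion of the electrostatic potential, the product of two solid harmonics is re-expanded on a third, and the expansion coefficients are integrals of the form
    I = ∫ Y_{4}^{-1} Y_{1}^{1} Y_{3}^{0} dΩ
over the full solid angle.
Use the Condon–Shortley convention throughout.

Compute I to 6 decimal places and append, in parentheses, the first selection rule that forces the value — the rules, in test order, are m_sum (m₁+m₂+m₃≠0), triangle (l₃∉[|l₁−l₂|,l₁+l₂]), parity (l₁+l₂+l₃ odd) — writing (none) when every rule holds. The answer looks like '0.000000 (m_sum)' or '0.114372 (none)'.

-0.194664 (none)

m-sum 0 ✓  L=8 even ✓  3≤3≤5 ✓
Π(2lᵢ+1) = 9×3×7 = 189
triangle coeff Δ(4,1,3) = 1/252
Σ_t [1,1]: t=1:−1/36 = -1/36
(3j)²=4/63 [(4 1 3; 0 0 0)], sign=+1
Σ_t [2,2]: t=2:+1/72 = 1/72
(3j)²=5/126 [(4 1 3; -1 1 0)], sign=-1
⇒ 4πI² = 10/21
I = (-1)√(10/21/(4π)) = -0.19466390
No selection rule forces the value: the integral is nonzero (none).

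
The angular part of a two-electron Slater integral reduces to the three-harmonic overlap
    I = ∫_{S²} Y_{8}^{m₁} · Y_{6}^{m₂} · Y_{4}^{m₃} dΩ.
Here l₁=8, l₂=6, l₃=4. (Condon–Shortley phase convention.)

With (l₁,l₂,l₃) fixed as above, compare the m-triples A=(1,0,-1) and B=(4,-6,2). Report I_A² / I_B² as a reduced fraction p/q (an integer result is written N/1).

l's match ⇒ only the (l;m) 3-j factors differ between A and B.
A: triangle coeff Δ(8,6,4) = 1/23279256; Σ_t [4,6]: t=4:+1/1244160 t=5:−1/691200 t=6:+1/4147200 = -1/2488320; (3j)²=875/184756 [(8 6 4; 1 0 -1)], sign=+1
B: triangle coeff Δ(8,6,4) = 1/23279256; Σ_t [0,0]: t=0:+1/348364800 = 1/348364800; (3j)²=165/58786 [(8 6 4; 4 -6 2)], sign=+1
I_A²/I_B² = (875/184756)/(165/58786) = 1225/726

1225/726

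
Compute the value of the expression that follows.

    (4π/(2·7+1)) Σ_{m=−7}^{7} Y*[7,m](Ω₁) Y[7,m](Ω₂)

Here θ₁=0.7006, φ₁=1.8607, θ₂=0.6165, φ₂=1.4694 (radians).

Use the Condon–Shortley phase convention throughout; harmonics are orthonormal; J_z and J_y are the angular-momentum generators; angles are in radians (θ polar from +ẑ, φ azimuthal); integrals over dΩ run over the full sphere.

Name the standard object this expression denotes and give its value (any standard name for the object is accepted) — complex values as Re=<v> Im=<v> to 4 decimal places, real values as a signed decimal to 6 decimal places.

This sum is the spherical-harmonic addition theorem: it equals the Legendre polynomial P_l(cos γ) of the angle γ between the two directions.
Term-by-term m-sum for l=7 (normalisation 4π/15 = 0.837758):
  m=-7: Y*=(0.020751, 0.010243)  Y=(-0.007039, 0.008193)  product (-0.000230, 0.000098)
  m=-6: Y*=(0.017232, -0.101220)  Y=(-0.046797, -0.032595)  product (-0.004106, 0.004175)
  m=-5: Y*=(-0.267573, 0.032611)  Y=(0.088111, -0.158644)  product (-0.018403, 0.045322)
  m=-4: Y*=(0.178050, 0.408337)  Y=(0.347645, 0.149276)  product (0.000943, 0.168535)
  m=-3: Y*=(0.300502, -0.253667)  Y=(-0.143697, 0.457732)  product (0.072930, 0.174000)
  m=-2: Y*=(0.018572, 0.012163)  Y=(-0.215051, -0.044219)  product (-0.003456, -0.003437)
  m=-1: Y*=(0.112268, -0.376349)  Y=(-0.029658, 0.291497)  product (0.106375, 0.043888)
  m=+0: Y*=(-0.102665, -0.000000)  Y=(-0.326099, 0.000000)  product (0.033479, 0.000000)
  m=+1: Y*=(-0.112268, -0.376349)  Y=(0.029658, 0.291497)  product (0.106375, -0.043888)
  m=+2: Y*=(0.018572, -0.012163)  Y=(-0.215051, 0.044219)  product (-0.003456, 0.003437)
  m=+3: Y*=(-0.300502, -0.253667)  Y=(0.143697, 0.457732)  product (0.072930, -0.174000)
  m=+4: Y*=(0.178050, -0.408337)  Y=(0.347645, -0.149276)  product (0.000943, -0.168535)
  m=+5: Y*=(0.267573, 0.032611)  Y=(-0.088111, -0.158644)  product (-0.018403, -0.045322)
  m=+6: Y*=(0.017232, 0.101220)  Y=(-0.046797, 0.032595)  product (-0.004106, -0.004175)
  m=+7: Y*=(-0.020751, 0.010243)  Y=(0.007039, 0.008193)  product (-0.000230, -0.000098)
Total Σ_m = (0.341587, 0.000000). Multiply by 0.837758: (0.286167, 0.000000). P_7(cos γ) = 0.286167

Legendre polynomial (addition theorem), +0.286167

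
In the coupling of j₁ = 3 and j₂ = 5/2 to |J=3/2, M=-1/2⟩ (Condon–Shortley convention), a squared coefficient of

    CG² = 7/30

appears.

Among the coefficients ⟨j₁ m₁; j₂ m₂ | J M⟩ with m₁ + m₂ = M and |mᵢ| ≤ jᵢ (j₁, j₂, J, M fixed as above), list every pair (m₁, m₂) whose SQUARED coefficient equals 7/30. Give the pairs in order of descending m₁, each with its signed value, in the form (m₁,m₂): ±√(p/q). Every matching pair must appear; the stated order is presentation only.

Admissible pairs with m₁+m₂ = M = -1/2: (-3,5/2), (-2,3/2), (-1,1/2), (0,-1/2), (1,-3/2), (2,-5/2)
  (m₁,m₂)=(2,-5/2): CG² = 5/21, CG = +√(5/21)
  (m₁,m₂)=(1,-3/2): CG² = 7/30, CG = −√(7/30)   ← matches the target
  (m₁,m₂)=(0,-1/2): CG² = 4/35, CG = +√(4/35)
  (m₁,m₂)=(-1,1/2): CG² = 1/105, CG = −√(1/105)
  (m₁,m₂)=(-2,3/2): CG² = 1/21, CG = −√(1/21)
  (m₁,m₂)=(-3,5/2): CG² = 5/14, CG = +√(5/14)
Pairs with CG² = 7/30: (1,-3/2): −√(7/30)

(1,-3/2): −√(7/30)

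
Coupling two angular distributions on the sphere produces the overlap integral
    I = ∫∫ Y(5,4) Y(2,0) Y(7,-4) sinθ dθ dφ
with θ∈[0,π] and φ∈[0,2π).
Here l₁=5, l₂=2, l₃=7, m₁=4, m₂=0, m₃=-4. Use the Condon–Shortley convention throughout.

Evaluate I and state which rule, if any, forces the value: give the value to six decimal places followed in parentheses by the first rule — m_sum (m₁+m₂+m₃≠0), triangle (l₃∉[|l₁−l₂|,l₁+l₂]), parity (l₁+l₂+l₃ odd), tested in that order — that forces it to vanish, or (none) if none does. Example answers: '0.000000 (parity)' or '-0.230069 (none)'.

m-sum 0 ✓  L=14 even ✓  3≤7≤7 ✓
Π(2lᵢ+1) = 11×5×15 = 825
triangle coeff Δ(5,2,7) = 1/15015
Σ_t [0,0]: t=0:+1/57600 = 1/57600
(3j)²=21/715 [(5 2 7; 0 0 0)], sign=-1
Σ_t [0,0]: t=0:+1/1451520 = 1/1451520
(3j)²=1/91 [(5 2 7; 4 0 -4)], sign=-1
⇒ 4πI² = 45/169
I = (+1)√(45/169/(4π)) = 0.14556534
No selection rule forces the value: the integral is nonzero (none).

0.145565 (none)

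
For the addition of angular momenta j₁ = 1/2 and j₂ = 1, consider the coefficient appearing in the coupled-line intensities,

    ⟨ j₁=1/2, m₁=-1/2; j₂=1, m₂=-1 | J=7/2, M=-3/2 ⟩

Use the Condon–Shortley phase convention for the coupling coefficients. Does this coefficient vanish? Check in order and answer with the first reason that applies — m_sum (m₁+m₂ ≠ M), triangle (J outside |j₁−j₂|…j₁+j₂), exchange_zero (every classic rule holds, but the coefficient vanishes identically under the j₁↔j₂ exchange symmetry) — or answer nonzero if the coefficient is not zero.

triangle

m-sum: m₁+m₂ = -1/2+(-1) = -3/2, M = -3/2  ✓
triangle: need |j₁−j₂| ≤ J ≤ j₁+j₂, i.e. J ∈ [1/2, 3/2]; J = 7/2 is outside ✗ ⇒ coefficient is 0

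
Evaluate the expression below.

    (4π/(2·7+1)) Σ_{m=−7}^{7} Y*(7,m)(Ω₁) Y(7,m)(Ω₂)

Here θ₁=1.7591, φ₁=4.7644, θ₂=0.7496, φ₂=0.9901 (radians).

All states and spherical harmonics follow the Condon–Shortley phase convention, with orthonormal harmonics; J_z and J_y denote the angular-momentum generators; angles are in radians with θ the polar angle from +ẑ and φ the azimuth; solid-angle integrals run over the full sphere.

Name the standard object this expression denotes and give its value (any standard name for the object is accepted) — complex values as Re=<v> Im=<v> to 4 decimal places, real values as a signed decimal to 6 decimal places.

This sum is the spherical-harmonic addition theorem: it equals the Legendre polynomial P_l(cos γ) of the angle γ between the two directions.
Term-by-term m-sum for l=7 (normalisation 4π/15 = 0.837758):
  term(m=-7) = (0.004207, 0.014444)   from Y*(Ω₁)=(-0.157160, 0.412423), Y(Ω₂)=(0.027187, -0.020561)
  term(m=-6) = (0.034203, 0.026253)   from Y*(Ω₁)=(0.299492, 0.096618), Y(Ω₂)=(0.129051, 0.046026)
  term(m=-5) = (-0.058715, -0.001289)   from Y*(Ω₁)=(-0.046988, 0.176591), Y(Ω₂)=(0.075805, 0.312320)
  term(m=-4) = (-0.122383, 0.085675)   from Y*(Ω₁)=(0.318455, 0.067225), Y(Ω₂)=(-0.313539, 0.335221)
  term(m=-3) = (0.008844, -0.026047)   from Y*(Ω₁)=(-0.014062, 0.089389), Y(Ω₂)=(-0.299542, -0.051817)
  term(m=-2) = (0.014763, 0.046832)   from Y*(Ω₁)=(0.318223, 0.033222), Y(Ω₂)=(0.061092, 0.140789)
  term(m=-1) = (-0.016611, -0.012180)   from Y*(Ω₁)=(-0.002801, 0.053812), Y(Ω₂)=(-0.209711, 0.319601)
  term(m=+0) = (0.012980, 0.000000)   from Y*(Ω₁)=(0.316931, -0.000000), Y(Ω₂)=(0.040954, 0.000000)
  term(m=+1) = (-0.016611, 0.012180)   from Y*(Ω₁)=(0.002801, 0.053812), Y(Ω₂)=(0.209711, 0.319601)
  term(m=+2) = (0.014763, -0.046832)   from Y*(Ω₁)=(0.318223, -0.033222), Y(Ω₂)=(0.061092, -0.140789)
  term(m=+3) = (0.008844, 0.026047)   from Y*(Ω₁)=(0.014062, 0.089389), Y(Ω₂)=(0.299542, -0.051817)
  term(m=+4) = (-0.122383, -0.085675)   from Y*(Ω₁)=(0.318455, -0.067225), Y(Ω₂)=(-0.313539, -0.335221)
  term(m=+5) = (-0.058715, 0.001289)   from Y*(Ω₁)=(0.046988, 0.176591), Y(Ω₂)=(-0.075805, 0.312320)
  term(m=+6) = (0.034203, -0.026253)   from Y*(Ω₁)=(0.299492, -0.096618), Y(Ω₂)=(0.129051, -0.046026)
  term(m=+7) = (0.004207, -0.014444)   from Y*(Ω₁)=(0.157160, 0.412423), Y(Ω₂)=(-0.027187, -0.020561)
Σ over m = (-0.258404, -0.000000); ×(4π/15) → (-0.216480, -0.000000). Real part: -0.216480

Legendre polynomial (addition theorem), -0.216480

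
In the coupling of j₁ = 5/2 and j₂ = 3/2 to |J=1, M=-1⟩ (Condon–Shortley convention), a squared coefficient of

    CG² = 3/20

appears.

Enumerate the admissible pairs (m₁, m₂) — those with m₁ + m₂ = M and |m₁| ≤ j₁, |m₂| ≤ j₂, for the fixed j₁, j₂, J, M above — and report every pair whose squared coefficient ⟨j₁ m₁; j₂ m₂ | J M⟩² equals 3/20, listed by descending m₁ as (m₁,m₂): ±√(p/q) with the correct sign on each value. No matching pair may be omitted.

Admissible pairs with m₁+m₂ = M = -1: (-5/2,3/2), (-3/2,1/2), (-1/2,-1/2), (1/2,-3/2)
  (m₁,m₂)=(1/2,-3/2): CG² = 1/20, CG = +√(1/20)
  (m₁,m₂)=(-1/2,-1/2): CG² = 3/20, CG = −√(3/20)   ← matches the target
  (m₁,m₂)=(-3/2,1/2): CG² = 3/10, CG = +√(3/10)
  (m₁,m₂)=(-5/2,3/2): CG² = 1/2, CG = −√(1/2)
Pairs with CG² = 3/20: (-1/2,-1/2): −√(3/20)

(-1/2,-1/2): −√(3/20)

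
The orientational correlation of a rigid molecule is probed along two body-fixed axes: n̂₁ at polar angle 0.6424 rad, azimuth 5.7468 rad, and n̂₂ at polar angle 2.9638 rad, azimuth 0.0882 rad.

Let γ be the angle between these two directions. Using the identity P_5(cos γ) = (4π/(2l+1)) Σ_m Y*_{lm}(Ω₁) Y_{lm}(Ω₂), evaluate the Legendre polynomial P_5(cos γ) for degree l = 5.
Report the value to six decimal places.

Term-by-term m-sum for l=5 (normalisation 4π/11 = 1.142397):
  m=-5: Y*=(-0.032108, -0.015894)  Y=(0.000073, -0.000034)  product (-0.000003, -0.000000)
  m=-4: Y*=(-0.082307, -0.127079)  Y=(-0.001326, 0.000488)  product (0.000171, 0.000128)
  m=-3: Y*=(-0.013608, -0.354567)  Y=(0.014257, -0.003863)  product (-0.001564, -0.005002)
  m=-2: Y*=(0.214790, -0.395023)  Y=(-0.097910, 0.017453)  product (-0.014136, 0.042425)
  m=-1: Y*=(0.108073, -0.064252)  Y=(0.403135, -0.035649)  product (0.041278, -0.029755)
  m=+0: Y*=(-0.373041, -0.000000)  Y=(-0.726328, 0.000000)  product (0.270950, 0.000000)
  m=+1: Y*=(-0.108073, -0.064252)  Y=(-0.403135, -0.035649)  product (0.041278, 0.029755)
  m=+2: Y*=(0.214790, 0.395023)  Y=(-0.097910, -0.017453)  product (-0.014136, -0.042425)
  m=+3: Y*=(0.013608, -0.354567)  Y=(-0.014257, -0.003863)  product (-0.001564, 0.005002)
  m=+4: Y*=(-0.082307, 0.127079)  Y=(-0.001326, -0.000488)  product (0.000171, -0.000128)
  m=+5: Y*=(0.032108, -0.015894)  Y=(-0.000073, -0.000034)  product (-0.000003, 0.000000)
Σ over m = (0.322443, -0.000000); ×(4π/11) → (0.368358, -0.000000). Real part: 0.368358

0.368358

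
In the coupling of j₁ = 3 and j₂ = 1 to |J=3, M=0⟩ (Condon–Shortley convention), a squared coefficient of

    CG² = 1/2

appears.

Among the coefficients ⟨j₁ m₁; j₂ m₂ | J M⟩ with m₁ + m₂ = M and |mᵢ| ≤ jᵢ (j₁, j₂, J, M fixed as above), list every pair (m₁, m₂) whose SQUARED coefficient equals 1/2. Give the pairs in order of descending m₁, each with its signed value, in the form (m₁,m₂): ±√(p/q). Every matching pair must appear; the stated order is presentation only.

(1,-1): +√(1/2); (-1,1): −√(1/2)

Admissible pairs with m₁+m₂ = M = 0: (-1,1), (0,0), (1,-1)
  (m₁,m₂)=(1,-1): CG² = 1/2, CG = +√(1/2)   ← matches the target
  (m₁,m₂)=(0,0): CG² = 0/1, CG = 0
  (m₁,m₂)=(-1,1): CG² = 1/2, CG = −√(1/2)   ← matches the target
Pairs with CG² = 1/2: (1,-1): +√(1/2); (-1,1): −√(1/2)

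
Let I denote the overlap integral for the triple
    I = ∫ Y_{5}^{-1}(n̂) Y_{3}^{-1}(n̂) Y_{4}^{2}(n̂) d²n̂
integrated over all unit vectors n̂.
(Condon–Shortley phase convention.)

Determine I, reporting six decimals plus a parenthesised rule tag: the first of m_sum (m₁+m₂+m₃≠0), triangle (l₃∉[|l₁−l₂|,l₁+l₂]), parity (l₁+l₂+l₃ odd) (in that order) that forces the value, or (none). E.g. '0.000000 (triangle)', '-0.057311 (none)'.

m-sum 0 ✓  L=12 even ✓  2≤4≤8 ✓
Π(2lᵢ+1) = 11×7×9 = 693
triangle coeff Δ(5,3,4) = 1/180180
Σ_t [1,3]: t=1:−1/576 t=2:+1/144 t=3:−1/576 = 1/288
(3j)²=20/1001 [(5 3 4; 0 0 0)], sign=+1
Σ_t [0,2]: t=0:+1/34560 t=1:−1/720 t=2:+1/384 = 43/34560
(3j)²=1849/180180 [(5 3 4; -1 -1 2)], sign=+1
⇒ 4πI² = 1849/13013
I = (+1)√(1849/13013/(4π)) = 0.10633465
No selection rule forces the value: the integral is nonzero (none).

0.106335 (none)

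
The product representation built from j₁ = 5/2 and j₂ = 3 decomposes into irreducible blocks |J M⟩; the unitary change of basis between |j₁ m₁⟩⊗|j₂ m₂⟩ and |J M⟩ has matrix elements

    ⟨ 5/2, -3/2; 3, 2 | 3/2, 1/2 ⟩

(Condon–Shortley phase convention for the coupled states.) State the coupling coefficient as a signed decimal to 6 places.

-0.218218  (= −√(1/21))

√[4·4!1!2!/8! · 1!4!5!1!2!1!] = √(192/7)
  +(−1)^3/∏(3,1,1,2,0,0)! = -1/12  (running -1/12)
  +(−1)^4/∏(4,0,0,1,1,1)! = 1/24  (running -1/24)
⟨..|..⟩ = √(192/7)·(-1/24) = -0.218218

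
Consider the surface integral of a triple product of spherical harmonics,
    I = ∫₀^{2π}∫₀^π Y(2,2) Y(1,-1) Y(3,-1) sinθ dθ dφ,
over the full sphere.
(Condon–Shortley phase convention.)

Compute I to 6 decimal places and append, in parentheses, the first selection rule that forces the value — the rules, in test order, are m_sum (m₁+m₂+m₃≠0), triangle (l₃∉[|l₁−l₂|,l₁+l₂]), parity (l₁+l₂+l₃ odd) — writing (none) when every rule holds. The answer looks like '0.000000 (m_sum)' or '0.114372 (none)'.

-0.082589 (none)

m-sum 0 ✓  L=6 even ✓  1≤3≤3 ✓
Π(2lᵢ+1) = 5×3×7 = 105
triangle coeff Δ(2,1,3) = 1/105
Σ_t [0,0]: t=0:+1/4 = 1/4
(3j)²=3/35 [(2 1 3; 0 0 0)], sign=-1
Σ_t [0,0]: t=0:+1/48 = 1/48
(3j)²=1/105 [(2 1 3; 2 -1 -1)], sign=+1
⇒ 4πI² = 3/35
I = (-1)√(3/35/(4π)) = -0.08258890
No selection rule forces the value: the integral is nonzero (none).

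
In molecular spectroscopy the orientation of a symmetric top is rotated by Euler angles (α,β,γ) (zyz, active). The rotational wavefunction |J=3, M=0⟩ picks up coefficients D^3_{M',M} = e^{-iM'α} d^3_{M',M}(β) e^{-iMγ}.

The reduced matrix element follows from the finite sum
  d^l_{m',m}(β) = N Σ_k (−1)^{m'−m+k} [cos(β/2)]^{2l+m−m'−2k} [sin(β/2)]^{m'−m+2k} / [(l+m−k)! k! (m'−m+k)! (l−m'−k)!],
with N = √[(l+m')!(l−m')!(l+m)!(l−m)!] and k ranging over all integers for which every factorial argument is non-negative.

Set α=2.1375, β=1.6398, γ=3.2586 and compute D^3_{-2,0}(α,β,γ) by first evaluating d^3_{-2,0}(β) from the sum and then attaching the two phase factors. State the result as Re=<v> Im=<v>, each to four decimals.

Split into d^3_{-2,0}(β=1.6398) × two z-phases.
Half-angle: c=0.682294, s=0.731078. N=√(1·120·6·6)=65.726707
Admissible k: 2..3 (factorial args all ≥0)
  k=2: (−1)^0·65.7267/(12)·0.6823^4·0.7311^2 = +0.634417
  k=3: (−1)^1·65.7267/(12)·0.6823^2·0.7311^4 = -0.728380
d^3_{-2,0}(1.6398) = +0.634417 -0.728380 = -0.093963
Phases: e^{-i·(-2)·2.1375}=-0.423576-0.905861i, e^{-i·(0)·3.2586}=+1.000000+0.000000i ⇒ D=+0.039801+0.085118i

Re=0.0398 Im=0.0851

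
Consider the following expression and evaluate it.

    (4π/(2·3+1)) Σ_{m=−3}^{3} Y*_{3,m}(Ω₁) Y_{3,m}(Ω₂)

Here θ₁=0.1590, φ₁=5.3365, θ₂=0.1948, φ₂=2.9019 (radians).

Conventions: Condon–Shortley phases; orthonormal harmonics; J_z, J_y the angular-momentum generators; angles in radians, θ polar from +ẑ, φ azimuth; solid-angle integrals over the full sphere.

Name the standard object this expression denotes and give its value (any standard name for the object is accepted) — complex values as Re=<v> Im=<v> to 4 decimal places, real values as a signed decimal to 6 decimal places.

Legendre polynomial (addition theorem), +0.694397

This sum is the spherical-harmonic addition theorem: it equals the Legendre polynomial P_l(cos γ) of the angle γ between the two directions.
Term-by-term m-sum for l=3 (normalisation 4π/7 = 1.795196):
  m=-3: Y*=-0.00158 - 0.00049j  Y=-0.00228 - 0.00199j  product 0.00000 + 0.00000j
  m=-2: Y*=-0.00802 - 0.02399j  Y=0.03333 + 0.01733j  product 0.00015 - 0.00094j
  m=-1: Y*=0.11586 - 0.16089j  Y=-0.23169 - 0.05662j  product -0.03595 + 0.03072j
  m=+0: Y*=0.69075 + 0.00000j  Y=0.66365 + 0.00000j  product 0.45841 + 0.00000j
  m=+1: Y*=-0.11586 - 0.16089j  Y=0.23169 - 0.05662j  product -0.03595 - 0.03072j
  m=+2: Y*=-0.00802 + 0.02399j  Y=0.03333 - 0.01733j  product 0.00015 + 0.00094j
  m=+3: Y*=0.00158 - 0.00049j  Y=0.00228 - 0.00199j  product 0.00000 - 0.00000j
Σ over m = 0.38681 - 0.00000j; ×(4π/7) → 0.69440 - 0.00000j. Real part: 0.694397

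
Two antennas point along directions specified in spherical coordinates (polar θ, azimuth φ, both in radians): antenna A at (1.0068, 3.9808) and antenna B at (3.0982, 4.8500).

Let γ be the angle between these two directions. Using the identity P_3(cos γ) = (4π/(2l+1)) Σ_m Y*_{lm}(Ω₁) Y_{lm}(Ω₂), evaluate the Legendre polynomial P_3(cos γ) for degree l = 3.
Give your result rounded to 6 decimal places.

Addition theorem: P_3(cos γ) = (4π/7) Σ_m Y*_{lm}(Ω₁) Y_{lm}(Ω₂), m = −3…3:
  term(m=-3) = -0.000007-0.000004i   from Y*(Ω₁)=+0.204388-0.147143i, Y(Ω₂)=-0.000014-0.000031i
  term(m=-2) = +0.000125+0.000739i   from Y*(Ω₁)=-0.041912+0.387945i, Y(Ω₂)=+0.001849-0.000522i
  term(m=-1) = +0.004229-0.005005i   from Y*(Ω₁)=-0.078243-0.087151i, Y(Ω₂)=+0.007674+0.055416i
  term(m=+0) = +0.232612+0.000000i   from Y*(Ω₁)=-0.313433-0.000000i, Y(Ω₂)=-0.742142+0.000000i
  term(m=+1) = +0.004229+0.005005i   from Y*(Ω₁)=+0.078243-0.087151i, Y(Ω₂)=-0.007674+0.055416i
  term(m=+2) = +0.000125-0.000739i   from Y*(Ω₁)=-0.041912-0.387945i, Y(Ω₂)=+0.001849+0.000522i
  term(m=+3) = -0.000007+0.000004i   from Y*(Ω₁)=-0.204388-0.147143i, Y(Ω₂)=+0.000014-0.000031i
Σ over m = +0.241305+0.000000i; ×(4π/7) → +0.433190+0.000000i. Real part: 0.433190

0.433190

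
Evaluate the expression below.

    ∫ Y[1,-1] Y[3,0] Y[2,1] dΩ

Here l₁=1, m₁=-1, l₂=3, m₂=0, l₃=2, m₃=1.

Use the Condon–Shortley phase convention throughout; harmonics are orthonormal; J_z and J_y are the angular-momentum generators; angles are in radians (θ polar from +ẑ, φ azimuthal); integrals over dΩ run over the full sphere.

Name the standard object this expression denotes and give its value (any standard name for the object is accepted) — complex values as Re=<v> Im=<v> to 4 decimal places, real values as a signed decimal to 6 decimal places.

Gaunt coefficient, +0.143048

This is a Gaunt coefficient — the integral of a triple product of spherical harmonics over the sphere.
Checks pass: Σm=0; 6 even; l₃=2∈[2,4].
(2·1+1)(2·3+1)(2·2+1) = 105
Δ: 2! 0! 4! / 7! → 1/105
sum: t=1:−1/4 = -1/4
3j²(1 3 2; 0 0 0) = Δ·Π!·Σ² = 3/35  (sign -1)
sum: t=2:+1/12 = 1/12
3j²(1 3 2; -1 0 1) = Δ·Π!·Σ² = 1/35  (sign -1)
combine: 4πI² = 105·3/35·1/35 = 9/35
take √, sign +1: I = 0.14304817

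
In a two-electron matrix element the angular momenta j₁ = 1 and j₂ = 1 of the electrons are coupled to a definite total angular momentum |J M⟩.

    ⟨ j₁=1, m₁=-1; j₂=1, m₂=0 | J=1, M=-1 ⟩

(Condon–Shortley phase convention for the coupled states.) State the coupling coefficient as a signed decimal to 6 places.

−√(1/2) = -0.707107

√[3·1!1!1!/4! · 0!2!1!1!0!2!] = √(1/2)
  +(−1)^1/∏(1,0,1,0,0,1)! = -1  (running -1)
⟨..|..⟩ = √(1/2)·(-1) = -0.707107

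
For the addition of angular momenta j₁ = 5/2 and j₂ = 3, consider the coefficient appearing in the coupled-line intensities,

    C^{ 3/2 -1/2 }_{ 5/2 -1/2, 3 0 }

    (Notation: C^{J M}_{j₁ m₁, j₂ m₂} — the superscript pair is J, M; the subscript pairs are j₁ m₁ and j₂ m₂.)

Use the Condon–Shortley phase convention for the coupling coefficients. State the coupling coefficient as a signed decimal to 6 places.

j₁+j₂−J=4  J+j₁−j₂=1  J−j₁+j₂=2  j₁+j₂+J+1=8
(j₁±m₁, j₂±m₂, J±M) = (2,3,3,3,1,2)
P² = 144/35
sum k=2..3:
  [2] +1/4 = 1/4
  [3] −1/12 = -1/12
S = 1/6
C² = P²·S² = 4/35 ; C = +0.338062

+0.338062  (= +√(4/35))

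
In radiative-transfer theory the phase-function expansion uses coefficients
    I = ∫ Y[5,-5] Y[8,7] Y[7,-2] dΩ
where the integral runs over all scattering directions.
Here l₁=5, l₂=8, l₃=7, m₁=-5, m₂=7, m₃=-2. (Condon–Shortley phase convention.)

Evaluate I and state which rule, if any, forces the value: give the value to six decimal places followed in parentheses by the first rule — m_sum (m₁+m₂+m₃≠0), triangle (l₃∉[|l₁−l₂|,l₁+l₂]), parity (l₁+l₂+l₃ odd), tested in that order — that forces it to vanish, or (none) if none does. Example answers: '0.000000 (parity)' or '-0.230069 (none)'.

Rules hold: Σm=0, L=20 even, 3≤7≤13.
N = 11·17·15 = 2805
Δ = 6!·4!·10!/21! = 1/814773960
Racah Σ t=1..5: t=1:−1/87091200 t=2:+1/4976640 t=3:−1/2073600 t=4:+1/4976640 t=5:−1/87091200 = -1/9676800
⇒ 3j(5 8 7; 0 0 0)² = 360/46189, sgn +1
Racah Σ t=6..6: t=6:+1/6270566400 = 1/6270566400
⇒ 3j(5 8 7; -5 7 -2)² = 25/3876, sgn -1
4πI² = N·(3j₀)²·(3jₘ)² = 11250/79781
I = -1·√(0.141011/4π) = -0.10593064
No selection rule forces the value: the integral is nonzero (none).

-0.105931 (none)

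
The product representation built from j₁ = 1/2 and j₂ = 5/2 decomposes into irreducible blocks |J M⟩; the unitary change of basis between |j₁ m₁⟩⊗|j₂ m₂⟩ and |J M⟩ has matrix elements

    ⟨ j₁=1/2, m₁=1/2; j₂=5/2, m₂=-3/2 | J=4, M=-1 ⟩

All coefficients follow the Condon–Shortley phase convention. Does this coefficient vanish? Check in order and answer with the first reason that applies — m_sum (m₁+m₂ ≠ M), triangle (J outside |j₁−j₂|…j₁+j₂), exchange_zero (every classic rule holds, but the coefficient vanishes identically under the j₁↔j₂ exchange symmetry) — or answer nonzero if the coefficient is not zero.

triangle

m-sum: m₁+m₂ = 1/2+(-3/2) = -1, M = -1  ✓
triangle: need |j₁−j₂| ≤ J ≤ j₁+j₂, i.e. J ∈ [2, 3]; J = 4 is outside ✗ ⇒ coefficient is 0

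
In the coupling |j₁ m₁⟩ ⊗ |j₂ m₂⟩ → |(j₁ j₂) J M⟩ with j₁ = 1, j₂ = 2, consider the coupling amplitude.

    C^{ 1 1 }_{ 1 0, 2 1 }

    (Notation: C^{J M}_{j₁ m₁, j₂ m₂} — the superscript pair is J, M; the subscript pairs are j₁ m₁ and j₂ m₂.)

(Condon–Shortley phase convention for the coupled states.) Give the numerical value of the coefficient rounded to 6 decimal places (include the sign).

−√(3/10) ≈ -0.547723

√[3·2!0!2!/5! · 1!1!3!1!2!0!] = √(6/5)
  +(−1)^1/∏(1,1,0,2,0,0)! = -1/2  (running -1/2)
⟨..|..⟩ = √(6/5)·(-1/2) = -0.547723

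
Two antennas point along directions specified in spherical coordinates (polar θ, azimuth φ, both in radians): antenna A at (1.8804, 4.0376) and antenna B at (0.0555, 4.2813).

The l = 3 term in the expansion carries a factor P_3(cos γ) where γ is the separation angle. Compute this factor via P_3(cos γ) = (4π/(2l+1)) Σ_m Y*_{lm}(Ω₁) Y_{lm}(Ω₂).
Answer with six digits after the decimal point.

0.338952

Addition theorem: P_3(cos γ) = (4π/7) Σ_m Y*_{lm}(Ω₁) Y_{lm}(Ω₂), m = −3…3:
  [-3]  conj(Y_{3,-3})(Ω₁) = (0.324047, -0.157962) ; Y_{3,-3}(Ω₂) = (0.000068, -0.000020) ; Δ = (0.000019, -0.000017)
  [-2]  conj(Y_{3,-2})(Ω₁) = (0.061980, -0.275591) ; Y_{3,-2}(Ω₂) = (-0.002043, -0.002384) ; Δ = (-0.000784, 0.000415)
  [-1]  conj(Y_{3,-1})(Ω₁) = (0.103044, 0.128793) ; Y_{3,-1}(Ω₂) = (-0.029849, 0.064898) ; Δ = (-0.011434, 0.002843)
  [+0]  conj(Y_{3,0})(Ω₁) = (0.288325, -0.000000) ; Y_{3,0}(Ω₂) = (0.739471, 0.000000) ; Δ = (0.213208, 0.000000)
  [+1]  conj(Y_{3,1})(Ω₁) = (-0.103044, 0.128793) ; Y_{3,1}(Ω₂) = (0.029849, 0.064898) ; Δ = (-0.011434, -0.002843)
  [+2]  conj(Y_{3,2})(Ω₁) = (0.061980, 0.275591) ; Y_{3,2}(Ω₂) = (-0.002043, 0.002384) ; Δ = (-0.000784, -0.000415)
  [+3]  conj(Y_{3,3})(Ω₁) = (-0.324047, -0.157962) ; Y_{3,3}(Ω₂) = (-0.000068, -0.000020) ; Δ = (0.000019, 0.000017)
Total Σ_m = (0.188811, -0.000000). Multiply by 1.795196: (0.338952, -0.000000). P_3(cos γ) = 0.338952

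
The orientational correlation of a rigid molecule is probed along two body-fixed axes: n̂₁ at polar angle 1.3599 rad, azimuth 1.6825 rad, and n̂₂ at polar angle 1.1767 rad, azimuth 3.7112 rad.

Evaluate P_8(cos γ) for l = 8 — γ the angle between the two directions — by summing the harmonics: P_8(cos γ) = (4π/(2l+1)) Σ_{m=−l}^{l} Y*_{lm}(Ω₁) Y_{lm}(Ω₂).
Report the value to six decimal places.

Term-by-term m-sum for l=8 (normalisation 4π/17 = 0.739198):
  term(m=-8) = -0.101724+0.058464i   from Y*(Ω₁)=+0.269964+0.335782i, Y(Ω₂)=-0.042183+0.269031i
  term(m=-7) = -0.010644-0.166783i   from Y*(Ω₁)=+0.259975-0.261787i, Y(Ω₂)=+0.300431-0.339011i
  term(m=-6) = -0.029424-0.012239i   from Y*(Ω₁)=+0.088370+0.070044i, Y(Ω₂)=-0.271910+0.077028i
  term(m=-5) = -0.044334+0.038784i   from Y*(Ω₁)=+0.188927-0.302338i, Y(Ω₂)=-0.158155-0.047809i
  term(m=-4) = -0.000405-0.001518i   from Y*(Ω₁)=-0.004056-0.001944i, Y(Ω₂)=+0.227037+0.265409i
  term(m=-3) = +0.001236+0.000247i   from Y*(Ω₁)=+0.108825-0.312494i, Y(Ω₂)=+0.000524+0.003771i
  term(m=-2) = -0.011523+0.015002i   from Y*(Ω₁)=-0.055200-0.012541i, Y(Ω₂)=+0.139791-0.303540i
  term(m=-1) = +0.008751+0.017757i   from Y*(Ω₁)=+0.035171-0.313548i, Y(Ω₂)=-0.052837+0.033838i
  term(m=+0) = +0.023196+0.000000i   from Y*(Ω₁)=-0.071736-0.000000i, Y(Ω₂)=-0.323359+0.000000i
  term(m=+1) = +0.008751-0.017757i   from Y*(Ω₁)=-0.035171-0.313548i, Y(Ω₂)=+0.052837+0.033838i
  term(m=+2) = -0.011523-0.015002i   from Y*(Ω₁)=-0.055200+0.012541i, Y(Ω₂)=+0.139791+0.303540i
  term(m=+3) = +0.001236-0.000247i   from Y*(Ω₁)=-0.108825-0.312494i, Y(Ω₂)=-0.000524+0.003771i
  term(m=+4) = -0.000405+0.001518i   from Y*(Ω₁)=-0.004056+0.001944i, Y(Ω₂)=+0.227037-0.265409i
  term(m=+5) = -0.044334-0.038784i   from Y*(Ω₁)=-0.188927-0.302338i, Y(Ω₂)=+0.158155-0.047809i
  term(m=+6) = -0.029424+0.012239i   from Y*(Ω₁)=+0.088370-0.070044i, Y(Ω₂)=-0.271910-0.077028i
  term(m=+7) = -0.010644+0.166783i   from Y*(Ω₁)=-0.259975-0.261787i, Y(Ω₂)=-0.300431-0.339011i
  term(m=+8) = -0.101724-0.058464i   from Y*(Ω₁)=+0.269964-0.335782i, Y(Ω₂)=-0.042183-0.269031i
Total Σ_m = -0.352939-0.000000i. Multiply by 0.739198: -0.260892-0.000000i. P_8(cos γ) = -0.260892

-0.260892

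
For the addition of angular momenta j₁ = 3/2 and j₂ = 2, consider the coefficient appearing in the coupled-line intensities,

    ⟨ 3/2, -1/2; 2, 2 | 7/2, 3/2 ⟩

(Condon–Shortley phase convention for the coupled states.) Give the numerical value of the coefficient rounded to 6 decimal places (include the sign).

+0.377964

j₁+j₂−J=0  J+j₁−j₂=3  J−j₁+j₂=4  j₁+j₂+J+1=8
(j₁±m₁, j₂±m₂, J±M) = (1,2,4,0,5,2)
P² = 2304/7
sum k=0..0:
  [0] +1/48 = 1/48
S = 1/48
C² = P²·S² = 1/7 ; C = +0.377964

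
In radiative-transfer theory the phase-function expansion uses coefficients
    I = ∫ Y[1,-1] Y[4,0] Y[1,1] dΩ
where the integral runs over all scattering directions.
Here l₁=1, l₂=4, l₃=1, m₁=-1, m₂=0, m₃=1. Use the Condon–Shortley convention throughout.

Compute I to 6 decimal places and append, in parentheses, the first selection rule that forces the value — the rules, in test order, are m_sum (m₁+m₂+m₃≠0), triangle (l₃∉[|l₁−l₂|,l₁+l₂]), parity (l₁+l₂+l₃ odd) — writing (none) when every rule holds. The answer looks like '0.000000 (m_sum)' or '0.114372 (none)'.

0.000000 (triangle)

|1−4|≤1≤1+4 violated ⇒ I = 0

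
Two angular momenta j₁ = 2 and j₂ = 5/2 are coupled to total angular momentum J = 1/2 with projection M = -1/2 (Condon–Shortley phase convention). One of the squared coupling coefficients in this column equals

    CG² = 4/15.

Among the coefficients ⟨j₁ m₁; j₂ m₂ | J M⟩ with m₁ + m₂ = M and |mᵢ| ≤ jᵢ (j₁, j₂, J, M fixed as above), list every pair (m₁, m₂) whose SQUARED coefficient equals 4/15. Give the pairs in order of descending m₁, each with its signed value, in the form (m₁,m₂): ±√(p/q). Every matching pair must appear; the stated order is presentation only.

Admissible pairs with m₁+m₂ = M = -1/2: (-2,3/2), (-1,1/2), (0,-1/2), (1,-3/2), (2,-5/2)
  (m₁,m₂)=(2,-5/2): CG² = 1/3, CG = +√(1/3)
  (m₁,m₂)=(1,-3/2): CG² = 4/15, CG = −√(4/15)   ← matches the target
  (m₁,m₂)=(0,-1/2): CG² = 1/5, CG = +√(1/5)
  (m₁,m₂)=(-1,1/2): CG² = 2/15, CG = −√(2/15)
  (m₁,m₂)=(-2,3/2): CG² = 1/15, CG = +√(1/15)
Pairs with CG² = 4/15: (1,-3/2): −√(4/15)

(1,-3/2): −√(4/15)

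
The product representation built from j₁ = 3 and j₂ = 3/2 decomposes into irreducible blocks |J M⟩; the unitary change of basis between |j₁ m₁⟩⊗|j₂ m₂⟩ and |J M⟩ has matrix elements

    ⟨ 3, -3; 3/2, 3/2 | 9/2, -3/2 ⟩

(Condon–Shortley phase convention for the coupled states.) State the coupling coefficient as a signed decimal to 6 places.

√[10·0!6!3!/10! · 0!6!3!0!3!6!] = √(1555200/7)
  +(−1)^0/∏(0,0,6,3,0,0)! = 1/4320  (running 1/4320)
⟨..|..⟩ = √(1555200/7)·(1/4320) = +0.109109

+0.109109  (= +√(1/84))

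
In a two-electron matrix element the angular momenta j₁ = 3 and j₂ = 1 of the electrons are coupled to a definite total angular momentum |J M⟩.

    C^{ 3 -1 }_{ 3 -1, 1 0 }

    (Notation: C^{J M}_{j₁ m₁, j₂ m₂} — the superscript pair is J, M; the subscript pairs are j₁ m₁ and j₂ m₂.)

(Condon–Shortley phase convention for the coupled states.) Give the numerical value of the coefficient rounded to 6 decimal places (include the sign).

-0.288675

triangle: 1!×5!×1!/8! = 120/40320
(j±m)!: 2!×4!×1!×1!×2!×4! = 2304
prefactor² = (2J+1)×Δ×N² = 48
  k=0: +1/(0!×1!×4!×1!×1!×0!) = 1/24
  k=1: −1/(1!×0!×3!×0!×2!×1!) = -1/12
Σ = -1/24  ⇒  CG² = 48×(-1/24)² = 1/12
CG = −√(1/12) = -0.288675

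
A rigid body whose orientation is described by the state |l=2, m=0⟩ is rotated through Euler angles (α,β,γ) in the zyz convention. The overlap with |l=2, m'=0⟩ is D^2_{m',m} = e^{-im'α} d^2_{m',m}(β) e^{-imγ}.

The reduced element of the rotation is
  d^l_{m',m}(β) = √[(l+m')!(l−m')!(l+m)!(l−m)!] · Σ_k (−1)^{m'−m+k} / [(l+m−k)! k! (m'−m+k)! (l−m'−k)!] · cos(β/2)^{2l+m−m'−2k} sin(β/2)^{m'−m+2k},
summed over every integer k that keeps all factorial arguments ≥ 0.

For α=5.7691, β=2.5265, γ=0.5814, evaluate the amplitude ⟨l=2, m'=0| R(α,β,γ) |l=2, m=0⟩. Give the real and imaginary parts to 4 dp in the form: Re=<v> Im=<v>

Re=0.5005 Im=0.0000

First d^2_{0,0}(β=2.5265), then the phase factors e^{-i(0)α} and e^{-i(0)γ}:
c=cos(2.526500/2)=0.302721, s=sin(2.526500/2)=0.953079; N=√[2·2·2·2]=4.000000
The bounds max(0,m−m')=0 and min(l+m,l−m')=2 give 3 terms
  k=0: (−1)^0·4.0000/(4)·0.3027^4·0.9531^0 = +0.008398
  k=1: (−1)^1·4.0000/(1)·0.3027^2·0.9531^2 = -0.332968
  k=2: (−1)^2·4.0000/(4)·0.3027^0·0.9531^4 = +0.825118
d^2_{0,0}(2.5265) = +0.008398 -0.332968 +0.825118 = +0.500547
Attach z-rotation phases: D = e^{-i(0)(5.7691)}·(+0.500547)·e^{-i(0)(0.5814)} = +0.500547+0.000000i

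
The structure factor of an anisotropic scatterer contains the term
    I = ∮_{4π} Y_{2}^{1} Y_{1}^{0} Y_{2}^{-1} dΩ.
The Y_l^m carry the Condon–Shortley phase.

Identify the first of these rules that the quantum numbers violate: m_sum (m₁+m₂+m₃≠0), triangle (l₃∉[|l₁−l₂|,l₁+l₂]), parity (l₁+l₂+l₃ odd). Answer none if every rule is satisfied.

parity

azimuthal sum: 1 + 0 − 1 = 0  ✓
1 ≤ 2 ≤ 3 (triangle on l)  ✓
L = 2 + 1 + 2 = 5 (odd)  ✗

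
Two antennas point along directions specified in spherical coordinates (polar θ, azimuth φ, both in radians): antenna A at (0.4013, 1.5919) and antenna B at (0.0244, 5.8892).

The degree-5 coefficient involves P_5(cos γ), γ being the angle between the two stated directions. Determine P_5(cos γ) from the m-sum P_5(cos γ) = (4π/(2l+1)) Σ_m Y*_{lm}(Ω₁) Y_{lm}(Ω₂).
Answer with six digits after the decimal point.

0.074191

Summing Y*_{l m}(θ₁,φ₁)·Y_{l m}(θ₂,φ₂) over m ∈ [−5, 5]; prefactor 4π/(2·5+1) = 1.142397:
  m=-5: Y*=-0.000445+0.004197i  Y=-0.000000+0.000000i  product -0.000000-0.000000i
  m=-4: Y*=+0.031343+0.002652i  Y=-0.000000+0.000001i  product -0.000000+0.000000i
  m=-3: Y*=+0.008645-0.136359i  Y=+0.000015+0.000037i  product +0.000005-0.000002i
  m=-2: Y*=-0.366800-0.015491i  Y=+0.001421+0.001429i  product -0.000499-0.000546i
  m=-1: Y*=-0.011132+0.527414i  Y=+0.057603+0.023947i  product -0.013271+0.030114i
  m=+0: Y*=+0.099282-0.000000i  Y=+0.931429+0.000000i  product +0.092474+0.000000i
  m=+1: Y*=+0.011132+0.527414i  Y=-0.057603+0.023947i  product -0.013271-0.030114i
  m=+2: Y*=-0.366800+0.015491i  Y=+0.001421-0.001429i  product -0.000499+0.000546i
  m=+3: Y*=-0.008645-0.136359i  Y=-0.000015+0.000037i  product +0.000005+0.000002i
  m=+4: Y*=+0.031343-0.002652i  Y=-0.000000-0.000001i  product -0.000000-0.000000i
  m=+5: Y*=+0.000445+0.004197i  Y=+0.000000+0.000000i  product -0.000000+0.000000i
Accumulated sum +0.064944-0.000000i; after 4π/(2l+1) scaling, +0.074191-0.000000i ⇒ P_5 = 0.074191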